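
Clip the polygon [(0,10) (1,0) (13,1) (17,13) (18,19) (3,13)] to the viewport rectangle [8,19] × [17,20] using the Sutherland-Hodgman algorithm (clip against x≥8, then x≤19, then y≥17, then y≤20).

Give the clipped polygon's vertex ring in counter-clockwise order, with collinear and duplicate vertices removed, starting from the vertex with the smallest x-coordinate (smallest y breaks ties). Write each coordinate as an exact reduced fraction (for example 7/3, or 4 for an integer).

1. After x ≥ 8: [(8,7/12) (13,1) (17,13) (18,19) (8,15)]
2. After x ≤ 19: [(8,7/12) (13,1) (17,13) (18,19) (8,15)]
3. After y ≥ 17: [(53/3,17) (18,19) (13,17)]
4. After y ≤ 20: [(53/3,17) (18,19) (13,17)]
5. Canonical ring: [(13,17) (53/3,17) (18,19)]

Clipped polygon: [(13,17) (53/3,17) (18,19)]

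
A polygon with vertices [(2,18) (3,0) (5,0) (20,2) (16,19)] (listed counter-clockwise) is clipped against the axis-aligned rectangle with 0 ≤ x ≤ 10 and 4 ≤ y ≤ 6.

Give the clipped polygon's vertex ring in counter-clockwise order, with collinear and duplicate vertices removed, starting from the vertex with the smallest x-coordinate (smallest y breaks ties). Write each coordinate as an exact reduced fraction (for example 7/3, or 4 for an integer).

Clipped polygon: [(8/3,6) (25/9,4) (10,4) (10,6)]

1. After x ≥ 0: [(2,18) (3,0) (5,0) (20,2) (16,19)]
2. After x ≤ 10: [(10,130/7) (2,18) (3,0) (5,0) (10,2/3)]
3. After y ≥ 4: [(10,4) (10,130/7) (2,18) (25/9,4)]
4. After y ≤ 6: [(10,4) (10,6) (8/3,6) (25/9,4)]
5. Canonical ring: [(8/3,6) (25/9,4) (10,4) (10,6)]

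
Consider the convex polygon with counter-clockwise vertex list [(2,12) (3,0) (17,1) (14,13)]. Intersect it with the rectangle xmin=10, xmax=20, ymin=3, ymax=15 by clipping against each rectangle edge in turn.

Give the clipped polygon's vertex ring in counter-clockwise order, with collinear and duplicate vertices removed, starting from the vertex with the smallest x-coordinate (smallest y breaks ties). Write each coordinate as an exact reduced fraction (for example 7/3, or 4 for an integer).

Clipped polygon: [(10,3) (33/2,3) (14,13) (10,38/3)]

1. After x ≥ 10: [(10,38/3) (10,1/2) (17,1) (14,13)]
2. After x ≤ 20: [(10,38/3) (10,1/2) (17,1) (14,13)]
3. After y ≥ 3: [(10,38/3) (10,3) (33/2,3) (14,13)]
4. After y ≤ 15: [(10,38/3) (10,3) (33/2,3) (14,13)]
5. Canonical ring: [(10,3) (33/2,3) (14,13) (10,38/3)]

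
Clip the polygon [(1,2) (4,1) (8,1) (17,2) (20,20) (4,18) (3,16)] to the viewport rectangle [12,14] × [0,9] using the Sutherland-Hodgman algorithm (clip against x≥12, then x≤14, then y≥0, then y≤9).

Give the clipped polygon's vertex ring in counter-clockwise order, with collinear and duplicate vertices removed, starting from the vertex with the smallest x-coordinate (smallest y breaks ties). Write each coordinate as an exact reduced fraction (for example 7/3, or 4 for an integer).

1. After x ≥ 12: [(12,13/9) (17,2) (20,20) (12,19)]
2. After x ≤ 14: [(12,13/9) (14,5/3) (14,77/4) (12,19)]
3. After y ≥ 0: [(12,13/9) (14,5/3) (14,77/4) (12,19)]
4. After y ≤ 9: [(12,9) (12,13/9) (14,5/3) (14,9)]
5. Canonical ring: [(12,13/9) (14,5/3) (14,9) (12,9)]

Clipped polygon: [(12,13/9) (14,5/3) (14,9) (12,9)]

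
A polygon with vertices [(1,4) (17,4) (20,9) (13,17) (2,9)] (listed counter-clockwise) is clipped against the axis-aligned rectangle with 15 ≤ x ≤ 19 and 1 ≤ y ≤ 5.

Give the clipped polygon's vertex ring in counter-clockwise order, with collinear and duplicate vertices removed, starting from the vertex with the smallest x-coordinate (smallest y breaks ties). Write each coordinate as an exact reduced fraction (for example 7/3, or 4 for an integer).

1. After x ≥ 15: [(15,4) (17,4) (20,9) (15,103/7)]
2. After x ≤ 19: [(15,4) (17,4) (19,22/3) (19,71/7) (15,103/7)]
3. After y ≥ 1: [(15,4) (17,4) (19,22/3) (19,71/7) (15,103/7)]
4. After y ≤ 5: [(15,5) (15,4) (17,4) (88/5,5)]
5. Canonical ring: [(15,4) (17,4) (88/5,5) (15,5)]

Clipped polygon: [(15,4) (17,4) (88/5,5) (15,5)]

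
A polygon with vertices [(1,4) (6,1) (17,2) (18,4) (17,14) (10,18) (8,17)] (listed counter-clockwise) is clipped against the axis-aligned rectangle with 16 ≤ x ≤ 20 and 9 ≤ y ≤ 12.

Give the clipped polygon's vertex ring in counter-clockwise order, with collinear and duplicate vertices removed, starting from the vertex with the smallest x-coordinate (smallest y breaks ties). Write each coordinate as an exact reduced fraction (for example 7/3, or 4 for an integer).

Clipped polygon: [(16,9) (35/2,9) (86/5,12) (16,12)]

1. After x ≥ 16: [(16,21/11) (17,2) (18,4) (17,14) (16,102/7)]
2. After x ≤ 20: [(16,21/11) (17,2) (18,4) (17,14) (16,102/7)]
3. After y ≥ 9: [(16,9) (35/2,9) (17,14) (16,102/7)]
4. After y ≤ 12: [(16,12) (16,9) (35/2,9) (86/5,12)]
5. Canonical ring: [(16,9) (35/2,9) (86/5,12) (16,12)]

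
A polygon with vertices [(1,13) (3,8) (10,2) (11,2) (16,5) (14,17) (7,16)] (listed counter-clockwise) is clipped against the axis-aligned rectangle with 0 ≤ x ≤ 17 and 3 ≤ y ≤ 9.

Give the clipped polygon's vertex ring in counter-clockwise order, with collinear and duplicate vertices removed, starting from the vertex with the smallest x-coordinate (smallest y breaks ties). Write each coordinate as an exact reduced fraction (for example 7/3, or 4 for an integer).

Clipped polygon: [(13/5,9) (3,8) (53/6,3) (38/3,3) (16,5) (46/3,9)]

1. After x ≥ 0: [(1,13) (3,8) (10,2) (11,2) (16,5) (14,17) (7,16)]
2. After x ≤ 17: [(1,13) (3,8) (10,2) (11,2) (16,5) (14,17) (7,16)]
3. After y ≥ 3: [(1,13) (3,8) (53/6,3) (38/3,3) (16,5) (14,17) (7,16)]
4. After y ≤ 9: [(13/5,9) (3,8) (53/6,3) (38/3,3) (16,5) (46/3,9)]
5. Canonical ring: [(13/5,9) (3,8) (53/6,3) (38/3,3) (16,5) (46/3,9)]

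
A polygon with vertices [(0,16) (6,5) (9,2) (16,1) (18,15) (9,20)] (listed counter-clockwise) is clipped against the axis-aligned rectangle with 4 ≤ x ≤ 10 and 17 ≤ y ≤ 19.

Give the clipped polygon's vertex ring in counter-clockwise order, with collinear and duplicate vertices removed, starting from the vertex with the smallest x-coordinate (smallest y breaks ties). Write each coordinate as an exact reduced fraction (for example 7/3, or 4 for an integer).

1. After x ≥ 4: [(4,160/9) (4,26/3) (6,5) (9,2) (16,1) (18,15) (9,20)]
2. After x ≤ 10: [(4,160/9) (4,26/3) (6,5) (9,2) (10,13/7) (10,175/9) (9,20)]
3. After y ≥ 17: [(4,160/9) (4,17) (10,17) (10,175/9) (9,20)]
4. After y ≤ 19: [(27/4,19) (4,160/9) (4,17) (10,17) (10,19)]
5. Canonical ring: [(4,17) (10,17) (10,19) (27/4,19) (4,160/9)]

Clipped polygon: [(4,17) (10,17) (10,19) (27/4,19) (4,160/9)]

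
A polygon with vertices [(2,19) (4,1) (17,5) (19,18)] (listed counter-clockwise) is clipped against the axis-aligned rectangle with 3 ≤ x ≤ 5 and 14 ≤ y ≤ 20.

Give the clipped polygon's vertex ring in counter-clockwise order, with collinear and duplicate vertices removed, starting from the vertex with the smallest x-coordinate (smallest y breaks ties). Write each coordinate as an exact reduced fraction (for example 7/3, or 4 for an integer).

Clipped polygon: [(3,14) (5,14) (5,320/17) (3,322/17)]

1. After x ≥ 3: [(3,322/17) (3,10) (4,1) (17,5) (19,18)]
2. After x ≤ 5: [(5,320/17) (3,322/17) (3,10) (4,1) (5,17/13)]
3. After y ≥ 14: [(5,14) (5,320/17) (3,322/17) (3,14)]
4. After y ≤ 20: [(5,14) (5,320/17) (3,322/17) (3,14)]
5. Canonical ring: [(3,14) (5,14) (5,320/17) (3,322/17)]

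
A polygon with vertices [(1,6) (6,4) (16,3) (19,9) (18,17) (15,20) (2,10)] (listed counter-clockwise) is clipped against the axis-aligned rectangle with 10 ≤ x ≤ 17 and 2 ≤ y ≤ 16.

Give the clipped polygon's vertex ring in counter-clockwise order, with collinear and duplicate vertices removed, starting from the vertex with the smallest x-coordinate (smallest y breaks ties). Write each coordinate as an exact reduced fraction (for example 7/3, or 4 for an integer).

Clipped polygon: [(10,18/5) (16,3) (17,5) (17,16) (10,16)]

1. After x ≥ 10: [(10,18/5) (16,3) (19,9) (18,17) (15,20) (10,210/13)]
2. After x ≤ 17: [(10,18/5) (16,3) (17,5) (17,18) (15,20) (10,210/13)]
3. After y ≥ 2: [(10,18/5) (16,3) (17,5) (17,18) (15,20) (10,210/13)]
4. After y ≤ 16: [(10,16) (10,18/5) (16,3) (17,5) (17,16)]
5. Canonical ring: [(10,18/5) (16,3) (17,5) (17,16) (10,16)]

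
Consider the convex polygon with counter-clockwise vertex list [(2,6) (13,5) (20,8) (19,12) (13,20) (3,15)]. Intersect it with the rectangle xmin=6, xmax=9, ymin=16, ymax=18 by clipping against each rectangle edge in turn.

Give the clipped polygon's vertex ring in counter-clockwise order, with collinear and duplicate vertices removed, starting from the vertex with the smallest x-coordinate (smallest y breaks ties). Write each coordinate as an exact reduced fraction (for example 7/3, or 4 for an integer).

1. After x ≥ 6: [(6,62/11) (13,5) (20,8) (19,12) (13,20) (6,33/2)]
2. After x ≤ 9: [(6,62/11) (9,59/11) (9,18) (6,33/2)]
3. After y ≥ 16: [(6,16) (9,16) (9,18) (6,33/2)]
4. After y ≤ 18: [(6,16) (9,16) (9,18) (6,33/2)]
5. Canonical ring: [(6,16) (9,16) (9,18) (6,33/2)]

Clipped polygon: [(6,16) (9,16) (9,18) (6,33/2)]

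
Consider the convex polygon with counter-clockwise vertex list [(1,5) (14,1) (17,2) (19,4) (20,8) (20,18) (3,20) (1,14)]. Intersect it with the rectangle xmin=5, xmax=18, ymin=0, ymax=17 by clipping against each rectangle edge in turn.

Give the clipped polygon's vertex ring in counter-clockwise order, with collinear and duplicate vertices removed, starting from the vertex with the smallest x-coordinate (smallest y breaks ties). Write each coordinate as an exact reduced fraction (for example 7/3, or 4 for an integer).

1. After x ≥ 5: [(5,49/13) (14,1) (17,2) (19,4) (20,8) (20,18) (5,336/17)]
2. After x ≤ 18: [(5,49/13) (14,1) (17,2) (18,3) (18,310/17) (5,336/17)]
3. After y ≥ 0: [(5,49/13) (14,1) (17,2) (18,3) (18,310/17) (5,336/17)]
4. After y ≤ 17: [(5,17) (5,49/13) (14,1) (17,2) (18,3) (18,17)]
5. Canonical ring: [(5,49/13) (14,1) (17,2) (18,3) (18,17) (5,17)]

Clipped polygon: [(5,49/13) (14,1) (17,2) (18,3) (18,17) (5,17)]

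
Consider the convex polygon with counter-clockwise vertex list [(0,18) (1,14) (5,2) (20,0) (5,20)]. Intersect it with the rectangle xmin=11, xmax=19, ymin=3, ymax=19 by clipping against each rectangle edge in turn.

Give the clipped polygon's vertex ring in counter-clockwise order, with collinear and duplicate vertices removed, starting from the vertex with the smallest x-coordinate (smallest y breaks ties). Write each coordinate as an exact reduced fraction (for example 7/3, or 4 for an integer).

1. After x ≥ 11: [(11,6/5) (20,0) (11,12)]
2. After x ≤ 19: [(11,6/5) (19,2/15) (19,4/3) (11,12)]
3. After y ≥ 3: [(11,3) (71/4,3) (11,12)]
4. After y ≤ 19: [(11,3) (71/4,3) (11,12)]
5. Canonical ring: [(11,3) (71/4,3) (11,12)]

Clipped polygon: [(11,3) (71/4,3) (11,12)]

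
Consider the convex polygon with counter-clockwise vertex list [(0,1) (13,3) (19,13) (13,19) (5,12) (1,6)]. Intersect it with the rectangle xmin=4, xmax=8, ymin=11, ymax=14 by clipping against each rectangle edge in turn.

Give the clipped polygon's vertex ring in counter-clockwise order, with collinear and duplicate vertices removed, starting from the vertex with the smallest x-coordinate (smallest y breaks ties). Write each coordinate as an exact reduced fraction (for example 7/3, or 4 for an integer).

1. After x ≥ 4: [(4,21/13) (13,3) (19,13) (13,19) (5,12) (4,21/2)]
2. After x ≤ 8: [(4,21/13) (8,29/13) (8,117/8) (5,12) (4,21/2)]
3. After y ≥ 11: [(8,11) (8,117/8) (5,12) (13/3,11)]
4. After y ≤ 14: [(8,11) (8,14) (51/7,14) (5,12) (13/3,11)]
5. Canonical ring: [(13/3,11) (8,11) (8,14) (51/7,14) (5,12)]

Clipped polygon: [(13/3,11) (8,11) (8,14) (51/7,14) (5,12)]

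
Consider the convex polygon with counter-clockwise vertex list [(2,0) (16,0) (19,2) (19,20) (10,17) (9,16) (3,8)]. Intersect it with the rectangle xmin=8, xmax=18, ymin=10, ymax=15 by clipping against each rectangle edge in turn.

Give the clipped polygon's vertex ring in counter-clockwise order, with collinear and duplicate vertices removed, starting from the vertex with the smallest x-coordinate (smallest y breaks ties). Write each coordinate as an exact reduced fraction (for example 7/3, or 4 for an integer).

Clipped polygon: [(8,10) (18,10) (18,15) (33/4,15) (8,44/3)]

1. After x ≥ 8: [(8,0) (16,0) (19,2) (19,20) (10,17) (9,16) (8,44/3)]
2. After x ≤ 18: [(8,0) (16,0) (18,4/3) (18,59/3) (10,17) (9,16) (8,44/3)]
3. After y ≥ 10: [(8,10) (18,10) (18,59/3) (10,17) (9,16) (8,44/3)]
4. After y ≤ 15: [(8,10) (18,10) (18,15) (33/4,15) (8,44/3)]
5. Canonical ring: [(8,10) (18,10) (18,15) (33/4,15) (8,44/3)]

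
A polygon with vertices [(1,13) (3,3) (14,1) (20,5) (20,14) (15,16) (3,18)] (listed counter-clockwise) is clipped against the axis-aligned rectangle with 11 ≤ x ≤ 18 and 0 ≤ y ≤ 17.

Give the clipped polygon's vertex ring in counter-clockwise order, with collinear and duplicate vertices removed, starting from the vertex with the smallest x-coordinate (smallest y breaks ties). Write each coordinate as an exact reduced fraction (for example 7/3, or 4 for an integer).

1. After x ≥ 11: [(11,17/11) (14,1) (20,5) (20,14) (15,16) (11,50/3)]
2. After x ≤ 18: [(11,17/11) (14,1) (18,11/3) (18,74/5) (15,16) (11,50/3)]
3. After y ≥ 0: [(11,17/11) (14,1) (18,11/3) (18,74/5) (15,16) (11,50/3)]
4. After y ≤ 17: [(11,17/11) (14,1) (18,11/3) (18,74/5) (15,16) (11,50/3)]
5. Canonical ring: [(11,17/11) (14,1) (18,11/3) (18,74/5) (15,16) (11,50/3)]

Clipped polygon: [(11,17/11) (14,1) (18,11/3) (18,74/5) (15,16) (11,50/3)]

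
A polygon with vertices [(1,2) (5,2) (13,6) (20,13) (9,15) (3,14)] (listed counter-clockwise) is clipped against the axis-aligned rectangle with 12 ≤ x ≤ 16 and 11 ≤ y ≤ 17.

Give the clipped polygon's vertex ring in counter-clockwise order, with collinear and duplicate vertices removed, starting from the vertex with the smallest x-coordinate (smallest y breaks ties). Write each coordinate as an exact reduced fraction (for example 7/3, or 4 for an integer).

Clipped polygon: [(12,11) (16,11) (16,151/11) (12,159/11)]

1. After x ≥ 12: [(12,11/2) (13,6) (20,13) (12,159/11)]
2. After x ≤ 16: [(12,11/2) (13,6) (16,9) (16,151/11) (12,159/11)]
3. After y ≥ 11: [(12,11) (16,11) (16,151/11) (12,159/11)]
4. After y ≤ 17: [(12,11) (16,11) (16,151/11) (12,159/11)]
5. Canonical ring: [(12,11) (16,11) (16,151/11) (12,159/11)]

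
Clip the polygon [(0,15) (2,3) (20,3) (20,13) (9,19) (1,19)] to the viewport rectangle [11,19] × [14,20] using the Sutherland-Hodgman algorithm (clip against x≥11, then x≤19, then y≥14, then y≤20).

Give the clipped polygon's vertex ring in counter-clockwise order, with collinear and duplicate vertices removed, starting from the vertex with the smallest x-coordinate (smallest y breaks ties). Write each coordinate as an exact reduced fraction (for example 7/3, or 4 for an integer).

1. After x ≥ 11: [(11,3) (20,3) (20,13) (11,197/11)]
2. After x ≤ 19: [(11,3) (19,3) (19,149/11) (11,197/11)]
3. After y ≥ 14: [(11,14) (109/6,14) (11,197/11)]
4. After y ≤ 20: [(11,14) (109/6,14) (11,197/11)]
5. Canonical ring: [(11,14) (109/6,14) (11,197/11)]

Clipped polygon: [(11,14) (109/6,14) (11,197/11)]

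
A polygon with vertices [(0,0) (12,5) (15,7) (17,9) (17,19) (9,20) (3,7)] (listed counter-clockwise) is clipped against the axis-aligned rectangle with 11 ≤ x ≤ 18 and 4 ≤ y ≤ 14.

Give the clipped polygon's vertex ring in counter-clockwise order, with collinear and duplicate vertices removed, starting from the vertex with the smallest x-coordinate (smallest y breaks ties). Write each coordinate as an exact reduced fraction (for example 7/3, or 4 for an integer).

Clipped polygon: [(11,55/12) (12,5) (15,7) (17,9) (17,14) (11,14)]

1. After x ≥ 11: [(11,55/12) (12,5) (15,7) (17,9) (17,19) (11,79/4)]
2. After x ≤ 18: [(11,55/12) (12,5) (15,7) (17,9) (17,19) (11,79/4)]
3. After y ≥ 4: [(11,55/12) (12,5) (15,7) (17,9) (17,19) (11,79/4)]
4. After y ≤ 14: [(11,14) (11,55/12) (12,5) (15,7) (17,9) (17,14)]
5. Canonical ring: [(11,55/12) (12,5) (15,7) (17,9) (17,14) (11,14)]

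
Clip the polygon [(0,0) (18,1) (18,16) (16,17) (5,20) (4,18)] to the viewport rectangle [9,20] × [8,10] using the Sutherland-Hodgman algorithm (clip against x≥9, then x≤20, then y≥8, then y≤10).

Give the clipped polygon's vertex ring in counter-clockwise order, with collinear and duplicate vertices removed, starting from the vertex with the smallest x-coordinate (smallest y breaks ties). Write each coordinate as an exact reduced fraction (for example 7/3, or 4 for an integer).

1. After x ≥ 9: [(9,1/2) (18,1) (18,16) (16,17) (9,208/11)]
2. After x ≤ 20: [(9,1/2) (18,1) (18,16) (16,17) (9,208/11)]
3. After y ≥ 8: [(9,8) (18,8) (18,16) (16,17) (9,208/11)]
4. After y ≤ 10: [(9,10) (9,8) (18,8) (18,10)]
5. Canonical ring: [(9,8) (18,8) (18,10) (9,10)]

Clipped polygon: [(9,8) (18,8) (18,10) (9,10)]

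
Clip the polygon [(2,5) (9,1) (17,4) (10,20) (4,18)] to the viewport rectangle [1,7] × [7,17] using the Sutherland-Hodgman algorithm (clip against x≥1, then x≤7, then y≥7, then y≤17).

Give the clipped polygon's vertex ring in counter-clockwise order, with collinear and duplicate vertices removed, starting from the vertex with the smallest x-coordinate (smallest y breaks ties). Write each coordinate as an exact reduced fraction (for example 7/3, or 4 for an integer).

Clipped polygon: [(30/13,7) (7,7) (7,17) (50/13,17)]

1. After x ≥ 1: [(2,5) (9,1) (17,4) (10,20) (4,18)]
2. After x ≤ 7: [(2,5) (7,15/7) (7,19) (4,18)]
3. After y ≥ 7: [(30/13,7) (7,7) (7,19) (4,18)]
4. After y ≤ 17: [(50/13,17) (30/13,7) (7,7) (7,17)]
5. Canonical ring: [(30/13,7) (7,7) (7,17) (50/13,17)]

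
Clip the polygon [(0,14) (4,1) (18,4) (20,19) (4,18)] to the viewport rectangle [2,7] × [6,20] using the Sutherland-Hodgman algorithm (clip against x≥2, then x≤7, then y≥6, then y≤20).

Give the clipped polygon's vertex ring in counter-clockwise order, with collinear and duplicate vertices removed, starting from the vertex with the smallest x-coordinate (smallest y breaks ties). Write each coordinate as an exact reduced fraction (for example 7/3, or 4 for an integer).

Clipped polygon: [(2,15/2) (32/13,6) (7,6) (7,291/16) (4,18) (2,16)]

1. After x ≥ 2: [(2,16) (2,15/2) (4,1) (18,4) (20,19) (4,18)]
2. After x ≤ 7: [(2,16) (2,15/2) (4,1) (7,23/14) (7,291/16) (4,18)]
3. After y ≥ 6: [(2,16) (2,15/2) (32/13,6) (7,6) (7,291/16) (4,18)]
4. After y ≤ 20: [(2,16) (2,15/2) (32/13,6) (7,6) (7,291/16) (4,18)]
5. Canonical ring: [(2,15/2) (32/13,6) (7,6) (7,291/16) (4,18) (2,16)]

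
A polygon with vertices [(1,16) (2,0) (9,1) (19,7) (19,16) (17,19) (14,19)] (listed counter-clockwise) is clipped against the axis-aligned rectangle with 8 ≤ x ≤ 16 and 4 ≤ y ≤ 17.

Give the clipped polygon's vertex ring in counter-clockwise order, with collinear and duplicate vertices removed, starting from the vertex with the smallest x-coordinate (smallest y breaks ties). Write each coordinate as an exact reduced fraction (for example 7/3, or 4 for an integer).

1. After x ≥ 8: [(8,229/13) (8,6/7) (9,1) (19,7) (19,16) (17,19) (14,19)]
2. After x ≤ 16: [(8,229/13) (8,6/7) (9,1) (16,26/5) (16,19) (14,19)]
3. After y ≥ 4: [(8,229/13) (8,4) (14,4) (16,26/5) (16,19) (14,19)]
4. After y ≤ 17: [(8,17) (8,4) (14,4) (16,26/5) (16,17)]
5. Canonical ring: [(8,4) (14,4) (16,26/5) (16,17) (8,17)]

Clipped polygon: [(8,4) (14,4) (16,26/5) (16,17) (8,17)]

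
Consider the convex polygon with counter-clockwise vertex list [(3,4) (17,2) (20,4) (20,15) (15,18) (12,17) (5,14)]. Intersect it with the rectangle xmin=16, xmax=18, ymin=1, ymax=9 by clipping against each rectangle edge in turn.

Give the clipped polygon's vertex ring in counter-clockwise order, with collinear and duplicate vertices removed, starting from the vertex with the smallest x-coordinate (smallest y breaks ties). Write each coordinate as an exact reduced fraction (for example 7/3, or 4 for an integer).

1. After x ≥ 16: [(16,15/7) (17,2) (20,4) (20,15) (16,87/5)]
2. After x ≤ 18: [(16,15/7) (17,2) (18,8/3) (18,81/5) (16,87/5)]
3. After y ≥ 1: [(16,15/7) (17,2) (18,8/3) (18,81/5) (16,87/5)]
4. After y ≤ 9: [(16,9) (16,15/7) (17,2) (18,8/3) (18,9)]
5. Canonical ring: [(16,15/7) (17,2) (18,8/3) (18,9) (16,9)]

Clipped polygon: [(16,15/7) (17,2) (18,8/3) (18,9) (16,9)]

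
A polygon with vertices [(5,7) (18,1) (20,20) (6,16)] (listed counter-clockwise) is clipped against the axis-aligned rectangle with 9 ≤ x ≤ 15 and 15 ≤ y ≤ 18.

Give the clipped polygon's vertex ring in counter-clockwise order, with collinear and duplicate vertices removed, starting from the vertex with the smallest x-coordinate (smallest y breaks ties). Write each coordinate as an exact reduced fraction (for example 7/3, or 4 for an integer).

1. After x ≥ 9: [(9,67/13) (18,1) (20,20) (9,118/7)]
2. After x ≤ 15: [(9,67/13) (15,31/13) (15,130/7) (9,118/7)]
3. After y ≥ 15: [(9,15) (15,15) (15,130/7) (9,118/7)]
4. After y ≤ 18: [(9,15) (15,15) (15,18) (13,18) (9,118/7)]
5. Canonical ring: [(9,15) (15,15) (15,18) (13,18) (9,118/7)]

Clipped polygon: [(9,15) (15,15) (15,18) (13,18) (9,118/7)]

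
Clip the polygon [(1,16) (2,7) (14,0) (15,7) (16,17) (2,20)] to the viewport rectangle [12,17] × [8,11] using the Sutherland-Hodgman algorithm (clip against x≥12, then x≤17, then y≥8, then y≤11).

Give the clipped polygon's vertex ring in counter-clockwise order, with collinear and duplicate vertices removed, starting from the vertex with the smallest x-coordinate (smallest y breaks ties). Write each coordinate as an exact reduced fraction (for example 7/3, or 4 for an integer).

Clipped polygon: [(12,8) (151/10,8) (77/5,11) (12,11)]

1. After x ≥ 12: [(12,7/6) (14,0) (15,7) (16,17) (12,125/7)]
2. After x ≤ 17: [(12,7/6) (14,0) (15,7) (16,17) (12,125/7)]
3. After y ≥ 8: [(12,8) (151/10,8) (16,17) (12,125/7)]
4. After y ≤ 11: [(12,11) (12,8) (151/10,8) (77/5,11)]
5. Canonical ring: [(12,8) (151/10,8) (77/5,11) (12,11)]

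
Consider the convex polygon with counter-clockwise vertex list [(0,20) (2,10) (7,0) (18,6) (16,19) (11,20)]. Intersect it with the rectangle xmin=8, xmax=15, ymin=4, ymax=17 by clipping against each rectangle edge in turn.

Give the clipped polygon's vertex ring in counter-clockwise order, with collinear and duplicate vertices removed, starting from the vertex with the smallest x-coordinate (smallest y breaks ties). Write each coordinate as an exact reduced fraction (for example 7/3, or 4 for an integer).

1. After x ≥ 8: [(8,20) (8,6/11) (18,6) (16,19) (11,20)]
2. After x ≤ 15: [(8,20) (8,6/11) (15,48/11) (15,96/5) (11,20)]
3. After y ≥ 4: [(8,20) (8,4) (43/3,4) (15,48/11) (15,96/5) (11,20)]
4. After y ≤ 17: [(8,17) (8,4) (43/3,4) (15,48/11) (15,17)]
5. Canonical ring: [(8,4) (43/3,4) (15,48/11) (15,17) (8,17)]

Clipped polygon: [(8,4) (43/3,4) (15,48/11) (15,17) (8,17)]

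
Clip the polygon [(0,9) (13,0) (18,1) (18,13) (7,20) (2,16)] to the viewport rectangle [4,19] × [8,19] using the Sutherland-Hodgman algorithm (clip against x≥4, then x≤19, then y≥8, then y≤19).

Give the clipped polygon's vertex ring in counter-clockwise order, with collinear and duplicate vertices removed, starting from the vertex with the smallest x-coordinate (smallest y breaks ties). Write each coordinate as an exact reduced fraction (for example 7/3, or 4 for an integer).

Clipped polygon: [(4,8) (18,8) (18,13) (60/7,19) (23/4,19) (4,88/5)]

1. After x ≥ 4: [(4,81/13) (13,0) (18,1) (18,13) (7,20) (4,88/5)]
2. After x ≤ 19: [(4,81/13) (13,0) (18,1) (18,13) (7,20) (4,88/5)]
3. After y ≥ 8: [(4,8) (18,8) (18,13) (7,20) (4,88/5)]
4. After y ≤ 19: [(4,8) (18,8) (18,13) (60/7,19) (23/4,19) (4,88/5)]
5. Canonical ring: [(4,8) (18,8) (18,13) (60/7,19) (23/4,19) (4,88/5)]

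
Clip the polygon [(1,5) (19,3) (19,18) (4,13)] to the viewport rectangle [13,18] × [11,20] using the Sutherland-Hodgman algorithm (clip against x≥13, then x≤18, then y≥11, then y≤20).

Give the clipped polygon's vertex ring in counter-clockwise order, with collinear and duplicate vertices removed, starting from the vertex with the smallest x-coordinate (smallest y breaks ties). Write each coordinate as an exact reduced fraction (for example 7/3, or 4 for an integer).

Clipped polygon: [(13,11) (18,11) (18,53/3) (13,16)]

1. After x ≥ 13: [(13,11/3) (19,3) (19,18) (13,16)]
2. After x ≤ 18: [(13,11/3) (18,28/9) (18,53/3) (13,16)]
3. After y ≥ 11: [(13,11) (18,11) (18,53/3) (13,16)]
4. After y ≤ 20: [(13,11) (18,11) (18,53/3) (13,16)]
5. Canonical ring: [(13,11) (18,11) (18,53/3) (13,16)]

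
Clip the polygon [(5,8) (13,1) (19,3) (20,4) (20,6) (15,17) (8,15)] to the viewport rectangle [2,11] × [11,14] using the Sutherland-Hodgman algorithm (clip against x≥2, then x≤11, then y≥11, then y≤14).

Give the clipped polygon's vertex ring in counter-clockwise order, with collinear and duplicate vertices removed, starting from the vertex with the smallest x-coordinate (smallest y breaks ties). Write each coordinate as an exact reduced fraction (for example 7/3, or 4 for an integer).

Clipped polygon: [(44/7,11) (11,11) (11,14) (53/7,14)]

1. After x ≥ 2: [(5,8) (13,1) (19,3) (20,4) (20,6) (15,17) (8,15)]
2. After x ≤ 11: [(5,8) (11,11/4) (11,111/7) (8,15)]
3. After y ≥ 11: [(44/7,11) (11,11) (11,111/7) (8,15)]
4. After y ≤ 14: [(53/7,14) (44/7,11) (11,11) (11,14)]
5. Canonical ring: [(44/7,11) (11,11) (11,14) (53/7,14)]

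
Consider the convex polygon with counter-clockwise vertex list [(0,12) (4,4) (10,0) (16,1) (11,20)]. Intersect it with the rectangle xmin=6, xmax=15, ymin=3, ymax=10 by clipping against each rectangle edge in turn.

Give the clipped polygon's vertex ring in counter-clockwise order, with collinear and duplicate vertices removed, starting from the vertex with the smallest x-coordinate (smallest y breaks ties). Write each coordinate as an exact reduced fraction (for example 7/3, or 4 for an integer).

Clipped polygon: [(6,3) (15,3) (15,24/5) (259/19,10) (6,10)]

1. After x ≥ 6: [(6,180/11) (6,8/3) (10,0) (16,1) (11,20)]
2. After x ≤ 15: [(6,180/11) (6,8/3) (10,0) (15,5/6) (15,24/5) (11,20)]
3. After y ≥ 3: [(6,180/11) (6,3) (15,3) (15,24/5) (11,20)]
4. After y ≤ 10: [(6,10) (6,3) (15,3) (15,24/5) (259/19,10)]
5. Canonical ring: [(6,3) (15,3) (15,24/5) (259/19,10) (6,10)]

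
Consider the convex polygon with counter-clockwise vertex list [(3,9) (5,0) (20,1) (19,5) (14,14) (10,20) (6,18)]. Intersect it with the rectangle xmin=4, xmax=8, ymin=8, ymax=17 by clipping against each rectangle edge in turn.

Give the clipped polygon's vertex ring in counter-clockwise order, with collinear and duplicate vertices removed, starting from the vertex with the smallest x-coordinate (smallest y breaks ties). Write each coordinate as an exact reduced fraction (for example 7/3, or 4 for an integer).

Clipped polygon: [(4,8) (8,8) (8,17) (17/3,17) (4,12)]

1. After x ≥ 4: [(4,12) (4,9/2) (5,0) (20,1) (19,5) (14,14) (10,20) (6,18)]
2. After x ≤ 8: [(4,12) (4,9/2) (5,0) (8,1/5) (8,19) (6,18)]
3. After y ≥ 8: [(4,12) (4,8) (8,8) (8,19) (6,18)]
4. After y ≤ 17: [(17/3,17) (4,12) (4,8) (8,8) (8,17)]
5. Canonical ring: [(4,8) (8,8) (8,17) (17/3,17) (4,12)]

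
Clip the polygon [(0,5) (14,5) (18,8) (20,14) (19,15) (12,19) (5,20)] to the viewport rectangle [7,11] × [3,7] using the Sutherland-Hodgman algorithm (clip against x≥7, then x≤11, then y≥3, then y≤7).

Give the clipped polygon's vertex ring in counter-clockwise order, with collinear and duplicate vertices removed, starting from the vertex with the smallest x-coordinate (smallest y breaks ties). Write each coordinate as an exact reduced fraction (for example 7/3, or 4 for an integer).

1. After x ≥ 7: [(7,5) (14,5) (18,8) (20,14) (19,15) (12,19) (7,138/7)]
2. After x ≤ 11: [(7,5) (11,5) (11,134/7) (7,138/7)]
3. After y ≥ 3: [(7,5) (11,5) (11,134/7) (7,138/7)]
4. After y ≤ 7: [(7,7) (7,5) (11,5) (11,7)]
5. Canonical ring: [(7,5) (11,5) (11,7) (7,7)]

Clipped polygon: [(7,5) (11,5) (11,7) (7,7)]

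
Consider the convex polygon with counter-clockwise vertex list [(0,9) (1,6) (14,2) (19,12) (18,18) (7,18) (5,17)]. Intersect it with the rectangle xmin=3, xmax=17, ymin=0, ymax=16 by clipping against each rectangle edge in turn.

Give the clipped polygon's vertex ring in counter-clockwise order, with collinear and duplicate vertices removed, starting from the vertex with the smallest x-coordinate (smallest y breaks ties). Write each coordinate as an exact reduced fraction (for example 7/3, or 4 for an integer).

Clipped polygon: [(3,70/13) (14,2) (17,8) (17,16) (35/8,16) (3,69/5)]

1. After x ≥ 3: [(3,69/5) (3,70/13) (14,2) (19,12) (18,18) (7,18) (5,17)]
2. After x ≤ 17: [(3,69/5) (3,70/13) (14,2) (17,8) (17,18) (7,18) (5,17)]
3. After y ≥ 0: [(3,69/5) (3,70/13) (14,2) (17,8) (17,18) (7,18) (5,17)]
4. After y ≤ 16: [(35/8,16) (3,69/5) (3,70/13) (14,2) (17,8) (17,16)]
5. Canonical ring: [(3,70/13) (14,2) (17,8) (17,16) (35/8,16) (3,69/5)]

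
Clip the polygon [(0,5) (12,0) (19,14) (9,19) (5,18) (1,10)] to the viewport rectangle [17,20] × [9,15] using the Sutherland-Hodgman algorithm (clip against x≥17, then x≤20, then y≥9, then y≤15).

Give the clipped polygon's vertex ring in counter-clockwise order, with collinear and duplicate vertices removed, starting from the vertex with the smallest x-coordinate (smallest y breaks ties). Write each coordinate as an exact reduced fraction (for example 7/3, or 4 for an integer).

1. After x ≥ 17: [(17,10) (19,14) (17,15)]
2. After x ≤ 20: [(17,10) (19,14) (17,15)]
3. After y ≥ 9: [(17,10) (19,14) (17,15)]
4. After y ≤ 15: [(17,10) (19,14) (17,15)]
5. Canonical ring: [(17,10) (19,14) (17,15)]

Clipped polygon: [(17,10) (19,14) (17,15)]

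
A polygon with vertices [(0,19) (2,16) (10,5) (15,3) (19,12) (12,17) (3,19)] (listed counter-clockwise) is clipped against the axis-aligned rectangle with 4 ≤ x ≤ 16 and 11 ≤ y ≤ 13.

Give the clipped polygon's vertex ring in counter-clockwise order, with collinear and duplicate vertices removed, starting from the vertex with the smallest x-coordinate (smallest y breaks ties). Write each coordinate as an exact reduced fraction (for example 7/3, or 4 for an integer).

Clipped polygon: [(46/11,13) (62/11,11) (16,11) (16,13)]

1. After x ≥ 4: [(4,53/4) (10,5) (15,3) (19,12) (12,17) (4,169/9)]
2. After x ≤ 16: [(4,53/4) (10,5) (15,3) (16,21/4) (16,99/7) (12,17) (4,169/9)]
3. After y ≥ 11: [(4,53/4) (62/11,11) (16,11) (16,99/7) (12,17) (4,169/9)]
4. After y ≤ 13: [(46/11,13) (62/11,11) (16,11) (16,13)]
5. Canonical ring: [(46/11,13) (62/11,11) (16,11) (16,13)]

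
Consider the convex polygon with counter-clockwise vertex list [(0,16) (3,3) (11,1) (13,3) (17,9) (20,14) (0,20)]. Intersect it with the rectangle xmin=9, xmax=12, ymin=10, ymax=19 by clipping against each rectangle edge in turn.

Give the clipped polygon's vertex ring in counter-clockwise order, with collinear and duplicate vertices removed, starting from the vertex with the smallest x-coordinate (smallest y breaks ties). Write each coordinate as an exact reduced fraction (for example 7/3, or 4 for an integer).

1. After x ≥ 9: [(9,3/2) (11,1) (13,3) (17,9) (20,14) (9,173/10)]
2. After x ≤ 12: [(9,3/2) (11,1) (12,2) (12,82/5) (9,173/10)]
3. After y ≥ 10: [(9,10) (12,10) (12,82/5) (9,173/10)]
4. After y ≤ 19: [(9,10) (12,10) (12,82/5) (9,173/10)]
5. Canonical ring: [(9,10) (12,10) (12,82/5) (9,173/10)]

Clipped polygon: [(9,10) (12,10) (12,82/5) (9,173/10)]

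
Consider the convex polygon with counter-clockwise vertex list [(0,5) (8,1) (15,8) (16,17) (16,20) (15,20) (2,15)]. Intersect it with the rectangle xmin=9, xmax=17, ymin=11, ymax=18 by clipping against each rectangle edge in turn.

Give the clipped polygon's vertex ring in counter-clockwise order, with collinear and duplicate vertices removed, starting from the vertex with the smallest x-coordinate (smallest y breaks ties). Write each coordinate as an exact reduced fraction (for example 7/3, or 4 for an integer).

1. After x ≥ 9: [(9,2) (15,8) (16,17) (16,20) (15,20) (9,230/13)]
2. After x ≤ 17: [(9,2) (15,8) (16,17) (16,20) (15,20) (9,230/13)]
3. After y ≥ 11: [(9,11) (46/3,11) (16,17) (16,20) (15,20) (9,230/13)]
4. After y ≤ 18: [(9,11) (46/3,11) (16,17) (16,18) (49/5,18) (9,230/13)]
5. Canonical ring: [(9,11) (46/3,11) (16,17) (16,18) (49/5,18) (9,230/13)]

Clipped polygon: [(9,11) (46/3,11) (16,17) (16,18) (49/5,18) (9,230/13)]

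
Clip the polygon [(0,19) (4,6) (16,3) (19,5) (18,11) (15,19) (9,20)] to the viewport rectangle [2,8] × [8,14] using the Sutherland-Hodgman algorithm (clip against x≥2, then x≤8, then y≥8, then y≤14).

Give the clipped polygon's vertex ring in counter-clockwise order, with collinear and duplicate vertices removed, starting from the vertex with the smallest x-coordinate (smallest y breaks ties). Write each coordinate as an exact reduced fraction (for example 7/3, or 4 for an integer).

1. After x ≥ 2: [(2,173/9) (2,25/2) (4,6) (16,3) (19,5) (18,11) (15,19) (9,20)]
2. After x ≤ 8: [(8,179/9) (2,173/9) (2,25/2) (4,6) (8,5)]
3. After y ≥ 8: [(8,8) (8,179/9) (2,173/9) (2,25/2) (44/13,8)]
4. After y ≤ 14: [(8,8) (8,14) (2,14) (2,25/2) (44/13,8)]
5. Canonical ring: [(2,25/2) (44/13,8) (8,8) (8,14) (2,14)]

Clipped polygon: [(2,25/2) (44/13,8) (8,8) (8,14) (2,14)]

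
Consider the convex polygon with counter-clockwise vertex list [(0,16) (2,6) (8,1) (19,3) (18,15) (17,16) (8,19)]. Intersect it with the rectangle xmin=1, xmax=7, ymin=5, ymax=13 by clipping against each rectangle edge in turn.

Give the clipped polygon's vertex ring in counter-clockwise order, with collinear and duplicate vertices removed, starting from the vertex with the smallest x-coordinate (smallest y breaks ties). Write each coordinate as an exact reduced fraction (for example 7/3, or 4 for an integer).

Clipped polygon: [(1,11) (2,6) (16/5,5) (7,5) (7,13) (1,13)]

1. After x ≥ 1: [(1,131/8) (1,11) (2,6) (8,1) (19,3) (18,15) (17,16) (8,19)]
2. After x ≤ 7: [(7,149/8) (1,131/8) (1,11) (2,6) (7,11/6)]
3. After y ≥ 5: [(7,5) (7,149/8) (1,131/8) (1,11) (2,6) (16/5,5)]
4. After y ≤ 13: [(7,5) (7,13) (1,13) (1,11) (2,6) (16/5,5)]
5. Canonical ring: [(1,11) (2,6) (16/5,5) (7,5) (7,13) (1,13)]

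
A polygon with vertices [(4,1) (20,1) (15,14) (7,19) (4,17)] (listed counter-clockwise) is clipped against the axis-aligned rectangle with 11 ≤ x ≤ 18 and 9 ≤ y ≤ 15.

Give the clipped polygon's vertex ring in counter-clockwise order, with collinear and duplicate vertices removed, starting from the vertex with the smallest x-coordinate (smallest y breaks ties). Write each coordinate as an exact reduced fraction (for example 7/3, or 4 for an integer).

Clipped polygon: [(11,9) (220/13,9) (15,14) (67/5,15) (11,15)]

1. After x ≥ 11: [(11,1) (20,1) (15,14) (11,33/2)]
2. After x ≤ 18: [(11,1) (18,1) (18,31/5) (15,14) (11,33/2)]
3. After y ≥ 9: [(11,9) (220/13,9) (15,14) (11,33/2)]
4. After y ≤ 15: [(11,15) (11,9) (220/13,9) (15,14) (67/5,15)]
5. Canonical ring: [(11,9) (220/13,9) (15,14) (67/5,15) (11,15)]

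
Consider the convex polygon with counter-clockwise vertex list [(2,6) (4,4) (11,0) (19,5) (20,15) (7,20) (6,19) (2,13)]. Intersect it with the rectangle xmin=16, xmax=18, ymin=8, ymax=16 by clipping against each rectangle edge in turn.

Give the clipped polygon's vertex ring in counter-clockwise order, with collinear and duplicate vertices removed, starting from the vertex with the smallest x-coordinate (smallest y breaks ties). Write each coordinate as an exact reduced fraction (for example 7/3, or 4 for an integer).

Clipped polygon: [(16,8) (18,8) (18,205/13) (87/5,16) (16,16)]

1. After x ≥ 16: [(16,25/8) (19,5) (20,15) (16,215/13)]
2. After x ≤ 18: [(16,25/8) (18,35/8) (18,205/13) (16,215/13)]
3. After y ≥ 8: [(16,8) (18,8) (18,205/13) (16,215/13)]
4. After y ≤ 16: [(16,16) (16,8) (18,8) (18,205/13) (87/5,16)]
5. Canonical ring: [(16,8) (18,8) (18,205/13) (87/5,16) (16,16)]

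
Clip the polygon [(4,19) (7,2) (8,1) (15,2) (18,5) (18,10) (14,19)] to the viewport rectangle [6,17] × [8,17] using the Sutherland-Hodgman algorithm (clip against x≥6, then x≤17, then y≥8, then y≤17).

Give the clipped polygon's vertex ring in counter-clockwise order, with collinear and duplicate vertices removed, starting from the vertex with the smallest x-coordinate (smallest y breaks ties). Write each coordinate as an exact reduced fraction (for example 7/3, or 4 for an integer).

Clipped polygon: [(6,8) (17,8) (17,49/4) (134/9,17) (6,17)]

1. After x ≥ 6: [(6,19) (6,23/3) (7,2) (8,1) (15,2) (18,5) (18,10) (14,19)]
2. After x ≤ 17: [(6,19) (6,23/3) (7,2) (8,1) (15,2) (17,4) (17,49/4) (14,19)]
3. After y ≥ 8: [(6,19) (6,8) (17,8) (17,49/4) (14,19)]
4. After y ≤ 17: [(6,17) (6,8) (17,8) (17,49/4) (134/9,17)]
5. Canonical ring: [(6,8) (17,8) (17,49/4) (134/9,17) (6,17)]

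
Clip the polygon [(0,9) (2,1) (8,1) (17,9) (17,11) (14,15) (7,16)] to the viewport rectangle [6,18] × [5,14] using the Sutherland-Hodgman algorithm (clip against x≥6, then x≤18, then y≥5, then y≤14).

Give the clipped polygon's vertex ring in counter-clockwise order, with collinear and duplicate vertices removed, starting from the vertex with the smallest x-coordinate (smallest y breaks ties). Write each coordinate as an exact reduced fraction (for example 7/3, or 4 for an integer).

1. After x ≥ 6: [(6,15) (6,1) (8,1) (17,9) (17,11) (14,15) (7,16)]
2. After x ≤ 18: [(6,15) (6,1) (8,1) (17,9) (17,11) (14,15) (7,16)]
3. After y ≥ 5: [(6,15) (6,5) (25/2,5) (17,9) (17,11) (14,15) (7,16)]
4. After y ≤ 14: [(6,14) (6,5) (25/2,5) (17,9) (17,11) (59/4,14)]
5. Canonical ring: [(6,5) (25/2,5) (17,9) (17,11) (59/4,14) (6,14)]

Clipped polygon: [(6,5) (25/2,5) (17,9) (17,11) (59/4,14) (6,14)]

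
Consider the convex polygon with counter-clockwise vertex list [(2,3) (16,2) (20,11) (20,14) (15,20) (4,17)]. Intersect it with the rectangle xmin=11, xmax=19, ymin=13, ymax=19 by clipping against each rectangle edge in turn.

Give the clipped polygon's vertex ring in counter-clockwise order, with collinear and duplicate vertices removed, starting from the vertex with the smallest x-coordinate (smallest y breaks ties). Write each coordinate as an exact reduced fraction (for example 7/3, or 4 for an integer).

Clipped polygon: [(11,13) (19,13) (19,76/5) (95/6,19) (34/3,19) (11,208/11)]

1. After x ≥ 11: [(11,33/14) (16,2) (20,11) (20,14) (15,20) (11,208/11)]
2. After x ≤ 19: [(11,33/14) (16,2) (19,35/4) (19,76/5) (15,20) (11,208/11)]
3. After y ≥ 13: [(11,13) (19,13) (19,76/5) (15,20) (11,208/11)]
4. After y ≤ 19: [(11,13) (19,13) (19,76/5) (95/6,19) (34/3,19) (11,208/11)]
5. Canonical ring: [(11,13) (19,13) (19,76/5) (95/6,19) (34/3,19) (11,208/11)]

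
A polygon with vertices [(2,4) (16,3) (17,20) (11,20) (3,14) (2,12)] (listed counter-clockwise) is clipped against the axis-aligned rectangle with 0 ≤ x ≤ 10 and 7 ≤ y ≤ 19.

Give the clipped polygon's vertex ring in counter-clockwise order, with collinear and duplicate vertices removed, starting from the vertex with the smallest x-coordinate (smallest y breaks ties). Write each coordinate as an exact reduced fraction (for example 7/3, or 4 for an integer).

1. After x ≥ 0: [(2,4) (16,3) (17,20) (11,20) (3,14) (2,12)]
2. After x ≤ 10: [(2,4) (10,24/7) (10,77/4) (3,14) (2,12)]
3. After y ≥ 7: [(2,7) (10,7) (10,77/4) (3,14) (2,12)]
4. After y ≤ 19: [(2,7) (10,7) (10,19) (29/3,19) (3,14) (2,12)]
5. Canonical ring: [(2,7) (10,7) (10,19) (29/3,19) (3,14) (2,12)]

Clipped polygon: [(2,7) (10,7) (10,19) (29/3,19) (3,14) (2,12)]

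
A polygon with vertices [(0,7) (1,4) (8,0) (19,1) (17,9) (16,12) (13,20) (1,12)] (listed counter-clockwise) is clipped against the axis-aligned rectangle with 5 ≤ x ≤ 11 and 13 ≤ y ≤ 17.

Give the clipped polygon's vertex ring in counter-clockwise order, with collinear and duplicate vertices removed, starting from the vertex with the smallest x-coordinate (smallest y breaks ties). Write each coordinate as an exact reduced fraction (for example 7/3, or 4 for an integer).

Clipped polygon: [(5,13) (11,13) (11,17) (17/2,17) (5,44/3)]

1. After x ≥ 5: [(5,12/7) (8,0) (19,1) (17,9) (16,12) (13,20) (5,44/3)]
2. After x ≤ 11: [(5,12/7) (8,0) (11,3/11) (11,56/3) (5,44/3)]
3. After y ≥ 13: [(5,13) (11,13) (11,56/3) (5,44/3)]
4. After y ≤ 17: [(5,13) (11,13) (11,17) (17/2,17) (5,44/3)]
5. Canonical ring: [(5,13) (11,13) (11,17) (17/2,17) (5,44/3)]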